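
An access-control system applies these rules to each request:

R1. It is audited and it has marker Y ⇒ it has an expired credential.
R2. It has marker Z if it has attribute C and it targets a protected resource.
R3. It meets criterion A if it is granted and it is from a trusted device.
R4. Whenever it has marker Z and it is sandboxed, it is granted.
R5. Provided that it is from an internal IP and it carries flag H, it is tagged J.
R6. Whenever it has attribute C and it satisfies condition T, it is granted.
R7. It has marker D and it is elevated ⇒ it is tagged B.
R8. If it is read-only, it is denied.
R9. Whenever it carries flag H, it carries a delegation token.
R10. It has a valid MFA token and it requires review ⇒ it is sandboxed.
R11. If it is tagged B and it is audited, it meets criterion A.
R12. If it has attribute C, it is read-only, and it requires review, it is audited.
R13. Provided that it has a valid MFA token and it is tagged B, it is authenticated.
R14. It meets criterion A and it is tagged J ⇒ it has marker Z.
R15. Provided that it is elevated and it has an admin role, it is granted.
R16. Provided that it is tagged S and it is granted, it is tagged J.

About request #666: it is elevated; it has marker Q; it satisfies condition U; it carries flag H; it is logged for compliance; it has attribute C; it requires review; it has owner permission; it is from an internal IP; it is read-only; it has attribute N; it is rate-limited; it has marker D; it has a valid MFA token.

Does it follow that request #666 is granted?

By R5 (it is from an internal IP, it carries flag H): it is tagged J.
By R7 (it has marker D, it is elevated): it is tagged B.
By R10 (it has a valid MFA token, it requires review): it is sandboxed.
By R12 (it has attribute C, it is read-only, it requires review): it is audited.
By R11 (it is tagged B, it is audited): it meets criterion A.
By R14 (it meets criterion A, it is tagged J): it has marker Z.
By R4 (it has marker Z, it is sandboxed): it is granted.

Yes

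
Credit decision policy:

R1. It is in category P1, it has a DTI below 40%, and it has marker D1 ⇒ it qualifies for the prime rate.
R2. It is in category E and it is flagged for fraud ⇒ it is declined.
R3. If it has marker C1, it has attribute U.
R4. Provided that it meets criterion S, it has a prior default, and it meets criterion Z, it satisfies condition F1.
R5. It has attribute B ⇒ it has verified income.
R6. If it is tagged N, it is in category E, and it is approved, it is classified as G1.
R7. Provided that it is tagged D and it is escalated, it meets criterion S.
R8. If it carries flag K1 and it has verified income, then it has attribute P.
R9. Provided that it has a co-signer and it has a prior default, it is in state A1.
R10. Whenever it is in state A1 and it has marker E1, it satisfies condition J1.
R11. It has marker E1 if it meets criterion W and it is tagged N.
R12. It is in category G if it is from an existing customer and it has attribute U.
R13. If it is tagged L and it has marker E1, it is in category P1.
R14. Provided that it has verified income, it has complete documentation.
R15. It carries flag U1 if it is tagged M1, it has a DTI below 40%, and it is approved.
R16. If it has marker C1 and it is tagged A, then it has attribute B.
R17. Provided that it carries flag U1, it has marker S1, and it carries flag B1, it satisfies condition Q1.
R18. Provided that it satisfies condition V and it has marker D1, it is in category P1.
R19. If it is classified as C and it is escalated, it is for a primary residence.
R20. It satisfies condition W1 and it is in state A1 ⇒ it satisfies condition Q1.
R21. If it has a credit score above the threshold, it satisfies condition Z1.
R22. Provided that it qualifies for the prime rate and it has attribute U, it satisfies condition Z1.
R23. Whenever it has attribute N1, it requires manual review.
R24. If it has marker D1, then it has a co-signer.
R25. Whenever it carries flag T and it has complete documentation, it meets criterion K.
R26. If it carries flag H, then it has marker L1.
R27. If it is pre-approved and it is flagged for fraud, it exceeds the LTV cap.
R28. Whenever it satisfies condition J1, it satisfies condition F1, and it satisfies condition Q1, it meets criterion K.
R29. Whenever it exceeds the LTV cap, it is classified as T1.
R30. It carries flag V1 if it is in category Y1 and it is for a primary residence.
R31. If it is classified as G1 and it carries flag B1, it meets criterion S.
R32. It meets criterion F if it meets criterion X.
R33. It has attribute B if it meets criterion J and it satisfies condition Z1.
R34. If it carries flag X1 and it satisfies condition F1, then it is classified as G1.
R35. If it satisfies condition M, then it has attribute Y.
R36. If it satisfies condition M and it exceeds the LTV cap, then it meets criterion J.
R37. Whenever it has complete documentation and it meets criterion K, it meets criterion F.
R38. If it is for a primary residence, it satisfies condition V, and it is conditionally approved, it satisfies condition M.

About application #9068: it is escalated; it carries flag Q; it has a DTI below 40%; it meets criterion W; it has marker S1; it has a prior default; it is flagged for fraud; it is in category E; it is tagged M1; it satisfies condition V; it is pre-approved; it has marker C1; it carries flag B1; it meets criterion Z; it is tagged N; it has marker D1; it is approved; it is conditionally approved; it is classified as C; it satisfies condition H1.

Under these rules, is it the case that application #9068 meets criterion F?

Yes

By R3 (it has marker C1): it has attribute U.
By R6 (it is tagged N, it is in category E, it is approved): it is classified as G1.
By R11 (it meets criterion W, it is tagged N): it has marker E1.
By R15 (it is tagged M1, it has a DTI below 40%, it is approved): it carries flag U1.
By R17 (it carries flag U1, it has marker S1, it carries flag B1): it satisfies condition Q1.
By R18 (it satisfies condition V, it has marker D1): it is in category P1.
By R19 (it is classified as C, it is escalated): it is for a primary residence.
By R24 (it has marker D1): it has a co-signer.
By R27 (it is pre-approved, it is flagged for fraud): it exceeds the LTV cap.
By R31 (it is classified as G1, it carries flag B1): it meets criterion S.
By R38 (it is for a primary residence, it satisfies condition V, it is conditionally approved): it satisfies condition M.
By R1 (it is in category P1, it has a DTI below 40%, it has marker D1): it qualifies for the prime rate.
By R4 (it meets criterion S, it has a prior default, it meets criterion Z): it satisfies condition F1.
By R9 (it has a co-signer, it has a prior default): it is in state A1.
By R10 (it is in state A1, it has marker E1): it satisfies condition J1.
By R22 (it qualifies for the prime rate, it has attribute U): it satisfies condition Z1.
By R28 (it satisfies condition J1, it satisfies condition F1, it satisfies condition Q1): it meets criterion K.
By R36 (it satisfies condition M, it exceeds the LTV cap): it meets criterion J.
By R33 (it meets criterion J, it satisfies condition Z1): it has attribute B.
By R5 (it has attribute B): it has verified income.
By R14 (it has verified income): it has complete documentation.
By R37 (it has complete documentation, it meets criterion K): it meets criterion F.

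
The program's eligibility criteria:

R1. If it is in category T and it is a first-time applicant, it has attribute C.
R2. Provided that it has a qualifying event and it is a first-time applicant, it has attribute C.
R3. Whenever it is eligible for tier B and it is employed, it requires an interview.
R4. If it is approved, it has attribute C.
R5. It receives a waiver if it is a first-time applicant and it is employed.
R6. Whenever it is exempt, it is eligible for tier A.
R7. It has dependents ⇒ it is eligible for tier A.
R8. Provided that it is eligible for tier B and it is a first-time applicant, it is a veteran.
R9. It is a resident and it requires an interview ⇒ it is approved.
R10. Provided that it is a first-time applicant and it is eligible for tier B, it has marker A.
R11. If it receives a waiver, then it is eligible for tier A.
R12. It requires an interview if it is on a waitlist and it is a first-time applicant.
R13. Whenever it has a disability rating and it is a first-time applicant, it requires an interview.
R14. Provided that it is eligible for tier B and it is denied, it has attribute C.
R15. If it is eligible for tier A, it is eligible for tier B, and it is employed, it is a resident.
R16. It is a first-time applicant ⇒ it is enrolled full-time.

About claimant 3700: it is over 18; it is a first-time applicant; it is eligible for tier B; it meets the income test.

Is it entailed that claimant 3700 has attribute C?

Forward chaining from the given facts derives: is a veteran, has marker A, is enrolled full-time.
Rules concluding "it has attribute C": R1 needs "it is in category T"; R2 needs "it has a qualifying event"; R4 needs "it is approved"; R14 needs "it is denied" — none of these are established.

No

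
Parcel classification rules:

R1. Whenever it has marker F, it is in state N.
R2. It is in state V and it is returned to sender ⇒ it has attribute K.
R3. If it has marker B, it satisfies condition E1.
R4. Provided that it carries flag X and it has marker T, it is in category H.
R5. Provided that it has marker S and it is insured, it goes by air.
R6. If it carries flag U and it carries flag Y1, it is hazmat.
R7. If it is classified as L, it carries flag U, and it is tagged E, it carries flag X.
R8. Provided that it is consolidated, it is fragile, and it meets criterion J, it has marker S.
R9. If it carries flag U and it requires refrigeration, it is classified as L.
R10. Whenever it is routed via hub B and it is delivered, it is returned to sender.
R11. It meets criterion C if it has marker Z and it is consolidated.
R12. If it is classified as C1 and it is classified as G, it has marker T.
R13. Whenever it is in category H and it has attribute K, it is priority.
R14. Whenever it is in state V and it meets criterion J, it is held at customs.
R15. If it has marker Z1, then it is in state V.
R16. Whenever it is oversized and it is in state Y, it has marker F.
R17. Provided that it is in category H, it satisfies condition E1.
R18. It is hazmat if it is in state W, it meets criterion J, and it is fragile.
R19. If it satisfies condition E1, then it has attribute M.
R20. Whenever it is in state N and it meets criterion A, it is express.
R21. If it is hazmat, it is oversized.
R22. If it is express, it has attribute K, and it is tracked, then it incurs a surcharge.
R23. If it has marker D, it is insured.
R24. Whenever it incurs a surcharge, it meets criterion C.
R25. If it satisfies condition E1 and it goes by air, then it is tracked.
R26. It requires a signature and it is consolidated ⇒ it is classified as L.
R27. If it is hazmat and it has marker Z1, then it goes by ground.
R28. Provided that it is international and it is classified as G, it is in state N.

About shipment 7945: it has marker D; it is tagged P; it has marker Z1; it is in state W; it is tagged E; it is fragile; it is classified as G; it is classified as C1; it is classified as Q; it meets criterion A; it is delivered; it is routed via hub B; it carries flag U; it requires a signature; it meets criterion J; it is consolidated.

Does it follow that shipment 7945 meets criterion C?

Forward chaining from the given facts derives: has marker S, is returned to sender, has marker T, is in state V, is hazmat, is oversized, is insured, is classified as L, goes by ground, has attribute K, goes by air, carries flag X, is held at customs, is in category H, is priority, satisfies condition E1, has attribute M, is tracked.
Rules concluding "it meets criterion C": R11 needs "it has marker Z"; R24 needs "it incurs a surcharge" — none of these are established.

No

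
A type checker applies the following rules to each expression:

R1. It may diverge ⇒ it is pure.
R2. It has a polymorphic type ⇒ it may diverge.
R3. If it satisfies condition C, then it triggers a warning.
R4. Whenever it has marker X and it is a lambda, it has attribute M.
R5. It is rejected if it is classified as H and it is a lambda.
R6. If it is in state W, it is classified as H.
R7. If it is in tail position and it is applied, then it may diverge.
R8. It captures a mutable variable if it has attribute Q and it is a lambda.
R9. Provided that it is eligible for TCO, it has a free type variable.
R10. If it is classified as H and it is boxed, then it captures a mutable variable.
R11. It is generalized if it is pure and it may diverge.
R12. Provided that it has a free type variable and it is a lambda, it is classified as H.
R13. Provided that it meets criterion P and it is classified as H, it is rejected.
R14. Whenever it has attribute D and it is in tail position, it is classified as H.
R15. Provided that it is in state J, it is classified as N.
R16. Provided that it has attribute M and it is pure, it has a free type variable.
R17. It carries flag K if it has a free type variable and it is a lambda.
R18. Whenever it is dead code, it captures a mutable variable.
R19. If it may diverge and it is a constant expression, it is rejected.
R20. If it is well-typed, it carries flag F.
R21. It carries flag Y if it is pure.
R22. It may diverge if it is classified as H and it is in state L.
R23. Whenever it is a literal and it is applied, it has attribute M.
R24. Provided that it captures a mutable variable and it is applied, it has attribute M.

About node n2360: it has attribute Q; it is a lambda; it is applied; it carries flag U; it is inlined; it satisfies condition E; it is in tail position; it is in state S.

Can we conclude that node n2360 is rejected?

By R7 (it is in tail position, it is applied): it may diverge.
By R8 (it has attribute Q, it is a lambda): it captures a mutable variable.
By R24 (it captures a mutable variable, it is applied): it has attribute M.
By R1 (it may diverge): it is pure.
By R16 (it has attribute M, it is pure): it has a free type variable.
By R12 (it has a free type variable, it is a lambda): it is classified as H.
By R5 (it is classified as H, it is a lambda): it is rejected.

Yes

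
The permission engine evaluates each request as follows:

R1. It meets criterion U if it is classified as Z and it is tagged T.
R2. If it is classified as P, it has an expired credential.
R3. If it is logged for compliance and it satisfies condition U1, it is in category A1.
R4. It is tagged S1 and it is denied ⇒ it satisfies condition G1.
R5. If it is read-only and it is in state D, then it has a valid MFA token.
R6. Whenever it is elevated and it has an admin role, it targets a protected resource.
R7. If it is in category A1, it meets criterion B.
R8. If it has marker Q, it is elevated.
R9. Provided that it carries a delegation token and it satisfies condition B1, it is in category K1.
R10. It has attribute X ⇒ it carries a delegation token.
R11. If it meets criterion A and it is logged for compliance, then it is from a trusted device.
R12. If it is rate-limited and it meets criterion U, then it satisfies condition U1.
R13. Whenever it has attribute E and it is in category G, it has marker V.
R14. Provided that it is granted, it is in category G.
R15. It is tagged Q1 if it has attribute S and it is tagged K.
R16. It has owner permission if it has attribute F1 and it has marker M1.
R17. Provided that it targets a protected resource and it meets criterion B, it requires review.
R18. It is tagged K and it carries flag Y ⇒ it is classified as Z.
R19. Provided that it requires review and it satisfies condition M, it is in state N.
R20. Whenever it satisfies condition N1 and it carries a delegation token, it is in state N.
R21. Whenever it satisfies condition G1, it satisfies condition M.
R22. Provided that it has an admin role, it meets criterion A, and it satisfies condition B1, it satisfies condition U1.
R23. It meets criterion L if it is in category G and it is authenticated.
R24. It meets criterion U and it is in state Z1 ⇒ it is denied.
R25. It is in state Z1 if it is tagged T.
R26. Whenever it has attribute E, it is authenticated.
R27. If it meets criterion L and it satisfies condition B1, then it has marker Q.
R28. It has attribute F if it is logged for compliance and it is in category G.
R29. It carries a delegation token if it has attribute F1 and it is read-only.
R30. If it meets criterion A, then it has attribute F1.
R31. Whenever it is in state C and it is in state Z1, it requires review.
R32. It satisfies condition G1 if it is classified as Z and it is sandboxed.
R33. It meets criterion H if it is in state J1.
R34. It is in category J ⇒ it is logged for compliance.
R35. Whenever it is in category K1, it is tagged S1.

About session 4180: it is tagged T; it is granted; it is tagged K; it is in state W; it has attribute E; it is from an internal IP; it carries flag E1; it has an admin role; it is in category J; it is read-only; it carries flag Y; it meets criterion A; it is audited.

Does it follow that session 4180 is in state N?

No

Forward chaining from the given facts derives: is in category G, is classified as Z, is in state Z1, is authenticated, has attribute F1, is logged for compliance, meets criterion U, is from a trusted device, has marker V, meets criterion L, is denied, has attribute F, carries a delegation token.
Rules concluding "it is in state N": R19 needs "it requires review"; R20 needs "it satisfies condition N1" — none of these are established.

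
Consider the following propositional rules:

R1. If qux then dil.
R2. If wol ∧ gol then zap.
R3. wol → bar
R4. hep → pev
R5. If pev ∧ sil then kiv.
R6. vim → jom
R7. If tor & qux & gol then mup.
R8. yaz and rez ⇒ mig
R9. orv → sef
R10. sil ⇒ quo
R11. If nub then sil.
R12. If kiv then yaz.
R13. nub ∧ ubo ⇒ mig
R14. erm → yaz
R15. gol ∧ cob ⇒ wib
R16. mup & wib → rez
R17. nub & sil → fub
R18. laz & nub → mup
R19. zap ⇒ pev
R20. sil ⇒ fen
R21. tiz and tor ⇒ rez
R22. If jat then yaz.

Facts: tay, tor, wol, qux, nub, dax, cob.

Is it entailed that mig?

Forward chaining from the given facts derives: dil, bar, sil, fub, fen, quo.
Rules concluding mig: R8 needs yaz; R13 needs ubo — none of these are established.

No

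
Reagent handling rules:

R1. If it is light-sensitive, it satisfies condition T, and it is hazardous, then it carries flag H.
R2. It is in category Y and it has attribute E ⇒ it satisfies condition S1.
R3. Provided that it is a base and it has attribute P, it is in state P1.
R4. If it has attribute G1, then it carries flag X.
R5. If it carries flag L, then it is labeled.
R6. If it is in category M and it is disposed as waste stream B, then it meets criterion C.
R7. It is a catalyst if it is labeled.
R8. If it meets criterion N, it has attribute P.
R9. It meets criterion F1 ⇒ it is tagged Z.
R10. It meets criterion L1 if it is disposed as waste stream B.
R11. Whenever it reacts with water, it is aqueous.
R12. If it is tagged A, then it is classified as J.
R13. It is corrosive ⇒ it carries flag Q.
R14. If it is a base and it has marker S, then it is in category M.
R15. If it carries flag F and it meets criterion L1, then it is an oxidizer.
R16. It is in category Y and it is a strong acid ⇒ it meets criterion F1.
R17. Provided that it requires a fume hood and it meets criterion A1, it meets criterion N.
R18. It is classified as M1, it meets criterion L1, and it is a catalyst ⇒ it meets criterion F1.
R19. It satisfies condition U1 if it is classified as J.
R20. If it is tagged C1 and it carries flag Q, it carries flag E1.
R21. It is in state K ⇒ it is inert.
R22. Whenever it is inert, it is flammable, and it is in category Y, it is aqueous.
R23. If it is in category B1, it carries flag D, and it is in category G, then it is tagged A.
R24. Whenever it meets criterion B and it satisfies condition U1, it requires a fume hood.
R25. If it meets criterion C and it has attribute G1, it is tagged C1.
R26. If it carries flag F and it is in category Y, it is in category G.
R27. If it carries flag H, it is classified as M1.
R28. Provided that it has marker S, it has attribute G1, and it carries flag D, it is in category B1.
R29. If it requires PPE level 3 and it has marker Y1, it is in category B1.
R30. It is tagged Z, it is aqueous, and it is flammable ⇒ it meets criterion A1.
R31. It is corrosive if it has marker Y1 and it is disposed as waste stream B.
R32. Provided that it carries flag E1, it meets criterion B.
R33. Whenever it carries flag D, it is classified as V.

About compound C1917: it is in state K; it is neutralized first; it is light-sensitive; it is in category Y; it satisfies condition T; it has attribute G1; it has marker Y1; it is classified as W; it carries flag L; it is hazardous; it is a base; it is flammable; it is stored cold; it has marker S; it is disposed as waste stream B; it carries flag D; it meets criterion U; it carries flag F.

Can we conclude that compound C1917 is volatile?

Forward chaining from the given facts derives: carries flag H, carries flag X, is labeled, is a catalyst, meets criterion L1, is in category M, is an oxidizer, is inert, is aqueous, is in category G, is classified as M1, is in category B1, is corrosive, is classified as V, meets criterion C, carries flag Q, meets criterion F1, is tagged A, is tagged C1, is tagged Z, is classified as J, satisfies condition U1, carries flag E1, meets criterion A1, meets criterion B, requires a fume hood, meets criterion N, has attribute P, is in state P1.
No rule has "it is volatile" as its conclusion, and it is not among the given facts.

No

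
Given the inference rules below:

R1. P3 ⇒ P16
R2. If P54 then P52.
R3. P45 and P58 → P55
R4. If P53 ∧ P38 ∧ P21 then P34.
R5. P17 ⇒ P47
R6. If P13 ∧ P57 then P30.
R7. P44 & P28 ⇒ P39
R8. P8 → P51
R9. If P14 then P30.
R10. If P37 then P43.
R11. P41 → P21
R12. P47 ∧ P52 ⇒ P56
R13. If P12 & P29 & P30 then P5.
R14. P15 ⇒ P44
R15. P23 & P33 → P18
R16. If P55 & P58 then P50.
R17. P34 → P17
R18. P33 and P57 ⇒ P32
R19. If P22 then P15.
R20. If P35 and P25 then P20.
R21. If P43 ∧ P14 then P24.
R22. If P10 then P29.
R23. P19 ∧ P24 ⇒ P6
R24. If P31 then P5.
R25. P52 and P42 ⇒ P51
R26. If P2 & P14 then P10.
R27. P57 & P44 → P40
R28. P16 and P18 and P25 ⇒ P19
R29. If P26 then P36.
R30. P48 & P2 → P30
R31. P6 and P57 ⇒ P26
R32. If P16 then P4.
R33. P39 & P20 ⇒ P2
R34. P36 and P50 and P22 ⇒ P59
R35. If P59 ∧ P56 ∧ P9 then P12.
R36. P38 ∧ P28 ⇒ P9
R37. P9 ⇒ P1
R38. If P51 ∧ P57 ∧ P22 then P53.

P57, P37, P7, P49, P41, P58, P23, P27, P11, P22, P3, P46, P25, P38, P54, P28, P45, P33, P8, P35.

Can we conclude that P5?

No

Forward chaining from the given facts derives: P16, P52, P55, P51, P43, P21, P18, P50, P32, P15, P20, P19, P4, P9, P1, P53, P34, P44, P17, P40, P47, P39, P56, P2.
Rules concluding P5: R13 needs P12; R24 needs P31 — none of these are established.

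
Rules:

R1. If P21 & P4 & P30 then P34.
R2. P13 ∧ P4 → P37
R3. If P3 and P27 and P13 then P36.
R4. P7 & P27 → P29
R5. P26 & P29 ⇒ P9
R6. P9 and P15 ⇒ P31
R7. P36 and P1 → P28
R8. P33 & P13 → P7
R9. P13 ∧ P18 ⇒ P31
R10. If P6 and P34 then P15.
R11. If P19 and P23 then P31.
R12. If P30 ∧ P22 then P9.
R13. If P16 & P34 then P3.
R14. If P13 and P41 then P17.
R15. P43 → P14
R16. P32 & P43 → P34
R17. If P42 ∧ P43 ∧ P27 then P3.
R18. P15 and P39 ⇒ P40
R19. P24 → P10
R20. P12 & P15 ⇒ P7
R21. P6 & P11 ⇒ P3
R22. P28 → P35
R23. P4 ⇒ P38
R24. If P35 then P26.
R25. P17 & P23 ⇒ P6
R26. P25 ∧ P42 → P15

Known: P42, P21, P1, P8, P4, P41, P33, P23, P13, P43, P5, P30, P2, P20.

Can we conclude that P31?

No

Forward chaining from the given facts derives: P34, P37, P7, P17, P14, P38, P6, P15.
Rules concluding P31: R6 needs P9; R9 needs P18; R11 needs P19 — none of these are established.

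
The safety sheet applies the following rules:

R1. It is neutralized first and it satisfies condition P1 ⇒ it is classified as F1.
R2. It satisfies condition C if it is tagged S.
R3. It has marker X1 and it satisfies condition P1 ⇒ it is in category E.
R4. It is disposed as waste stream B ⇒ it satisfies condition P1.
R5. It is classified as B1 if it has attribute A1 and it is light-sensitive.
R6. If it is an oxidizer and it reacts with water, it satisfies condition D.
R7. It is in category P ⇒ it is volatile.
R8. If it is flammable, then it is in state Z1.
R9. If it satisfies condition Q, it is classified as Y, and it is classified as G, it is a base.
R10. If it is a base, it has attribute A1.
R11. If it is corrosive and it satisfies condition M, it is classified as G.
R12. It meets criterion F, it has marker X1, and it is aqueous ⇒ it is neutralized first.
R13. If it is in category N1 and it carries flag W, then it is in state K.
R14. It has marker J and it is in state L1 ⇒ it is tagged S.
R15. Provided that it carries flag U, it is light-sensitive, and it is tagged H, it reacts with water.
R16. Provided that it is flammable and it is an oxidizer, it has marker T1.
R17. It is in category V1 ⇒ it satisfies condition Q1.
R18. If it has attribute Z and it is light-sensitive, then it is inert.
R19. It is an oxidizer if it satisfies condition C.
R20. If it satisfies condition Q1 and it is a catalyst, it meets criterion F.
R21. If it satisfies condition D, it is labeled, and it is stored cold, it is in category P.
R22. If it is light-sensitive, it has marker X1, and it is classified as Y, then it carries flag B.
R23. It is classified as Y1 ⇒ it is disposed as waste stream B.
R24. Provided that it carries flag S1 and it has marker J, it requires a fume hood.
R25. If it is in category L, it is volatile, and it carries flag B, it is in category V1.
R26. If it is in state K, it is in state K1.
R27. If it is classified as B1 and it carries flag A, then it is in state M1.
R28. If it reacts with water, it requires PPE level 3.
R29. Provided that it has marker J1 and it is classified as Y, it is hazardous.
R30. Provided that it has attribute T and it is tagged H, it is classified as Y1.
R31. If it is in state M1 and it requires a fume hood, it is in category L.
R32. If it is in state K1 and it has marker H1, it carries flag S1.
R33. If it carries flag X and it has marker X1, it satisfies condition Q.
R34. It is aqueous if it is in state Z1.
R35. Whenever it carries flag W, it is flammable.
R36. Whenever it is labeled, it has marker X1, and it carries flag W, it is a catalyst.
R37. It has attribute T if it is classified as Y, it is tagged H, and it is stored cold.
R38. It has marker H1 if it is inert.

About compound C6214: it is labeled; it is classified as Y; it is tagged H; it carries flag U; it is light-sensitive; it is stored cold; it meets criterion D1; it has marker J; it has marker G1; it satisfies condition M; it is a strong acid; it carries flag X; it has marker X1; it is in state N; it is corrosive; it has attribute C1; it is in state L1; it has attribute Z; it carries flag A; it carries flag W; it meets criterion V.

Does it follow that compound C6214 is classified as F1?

Forward chaining from the given facts derives: is classified as G, is tagged S, reacts with water, is inert, carries flag B, requires PPE level 3, satisfies condition Q, is flammable, is a catalyst, has attribute T, has marker H1, satisfies condition C, is in state Z1, is a base, has attribute A1, is an oxidizer, is classified as Y1, is aqueous, is classified as B1, satisfies condition D, has marker T1, is in category P, is disposed as waste stream B, is in state M1, satisfies condition P1, is volatile, is in category E.
The only rule concluding "it is classified as F1" is R1, which needs "it is neutralized first"; that is never established.

No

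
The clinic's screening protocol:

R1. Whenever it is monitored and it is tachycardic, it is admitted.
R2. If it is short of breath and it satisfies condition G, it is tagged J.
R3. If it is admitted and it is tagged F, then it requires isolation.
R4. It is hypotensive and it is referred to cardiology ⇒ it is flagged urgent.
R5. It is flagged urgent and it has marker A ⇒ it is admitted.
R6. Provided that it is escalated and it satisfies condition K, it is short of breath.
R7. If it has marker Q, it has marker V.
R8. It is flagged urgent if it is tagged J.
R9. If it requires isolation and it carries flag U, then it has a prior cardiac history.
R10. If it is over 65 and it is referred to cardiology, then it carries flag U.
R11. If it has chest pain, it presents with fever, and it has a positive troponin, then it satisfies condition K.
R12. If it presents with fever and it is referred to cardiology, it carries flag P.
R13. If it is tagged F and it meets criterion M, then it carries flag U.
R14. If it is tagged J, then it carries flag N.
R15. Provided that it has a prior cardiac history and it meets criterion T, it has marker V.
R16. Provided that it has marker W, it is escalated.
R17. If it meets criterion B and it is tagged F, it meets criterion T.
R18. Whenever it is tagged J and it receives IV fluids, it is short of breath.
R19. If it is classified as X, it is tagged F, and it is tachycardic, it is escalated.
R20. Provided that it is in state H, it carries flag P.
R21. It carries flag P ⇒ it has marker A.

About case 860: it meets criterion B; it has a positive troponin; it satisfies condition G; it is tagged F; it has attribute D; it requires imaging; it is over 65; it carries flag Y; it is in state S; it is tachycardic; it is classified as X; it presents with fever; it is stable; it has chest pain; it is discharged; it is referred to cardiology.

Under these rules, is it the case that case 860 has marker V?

Yes

By R10 (it is over 65, it is referred to cardiology): it carries flag U.
By R11 (it has chest pain, it presents with fever, it has a positive troponin): it satisfies condition K.
By R12 (it presents with fever, it is referred to cardiology): it carries flag P.
By R17 (it meets criterion B, it is tagged F): it meets criterion T.
By R19 (it is classified as X, it is tagged F, it is tachycardic): it is escalated.
By R21 (it carries flag P): it has marker A.
By R6 (it is escalated, it satisfies condition K): it is short of breath.
By R2 (it is short of breath, it satisfies condition G): it is tagged J.
By R8 (it is tagged J): it is flagged urgent.
By R5 (it is flagged urgent, it has marker A): it is admitted.
By R3 (it is admitted, it is tagged F): it requires isolation.
By R9 (it requires isolation, it carries flag U): it has a prior cardiac history.
By R15 (it has a prior cardiac history, it meets criterion T): it has marker V.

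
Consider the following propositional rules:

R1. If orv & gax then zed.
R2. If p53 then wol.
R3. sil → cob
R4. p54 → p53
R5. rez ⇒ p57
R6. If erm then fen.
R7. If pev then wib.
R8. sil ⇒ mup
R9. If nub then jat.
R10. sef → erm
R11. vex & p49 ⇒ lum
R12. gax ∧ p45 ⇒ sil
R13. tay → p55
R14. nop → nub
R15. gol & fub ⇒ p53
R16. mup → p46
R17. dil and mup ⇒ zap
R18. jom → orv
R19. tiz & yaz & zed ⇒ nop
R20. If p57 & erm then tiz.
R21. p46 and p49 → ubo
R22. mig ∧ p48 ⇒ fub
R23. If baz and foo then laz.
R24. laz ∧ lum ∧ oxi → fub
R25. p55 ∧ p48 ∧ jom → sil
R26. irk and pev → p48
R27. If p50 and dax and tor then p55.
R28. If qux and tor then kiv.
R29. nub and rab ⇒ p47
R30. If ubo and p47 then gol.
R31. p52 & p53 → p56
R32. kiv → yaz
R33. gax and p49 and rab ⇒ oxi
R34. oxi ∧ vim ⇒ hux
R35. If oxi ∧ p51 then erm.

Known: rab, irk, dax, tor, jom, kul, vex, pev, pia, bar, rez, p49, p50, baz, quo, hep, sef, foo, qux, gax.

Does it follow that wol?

Yes

p57  (by R5: rez)
erm  (by R10: sef)
lum  (by R11: vex, p49)
orv  (by R18: jom)
tiz  (by R20: p57, erm)
laz  (by R23: baz, foo)
p48  (by R26: irk, pev)
p55  (by R27: p50, dax, tor)
kiv  (by R28: qux, tor)
yaz  (by R32: kiv)
oxi  (by R33: gax, p49, rab)
zed  (by R1: orv, gax)
nop  (by R19: tiz, yaz, zed)
fub  (by R24: laz, lum, oxi)
sil  (by R25: p55, p48, jom)
mup  (by R8: sil)
nub  (by R14: nop)
p46  (by R16: mup)
ubo  (by R21: p46, p49)
p47  (by R29: nub, rab)
gol  (by R30: ubo, p47)
p53  (by R15: gol, fub)
wol  (by R2: p53)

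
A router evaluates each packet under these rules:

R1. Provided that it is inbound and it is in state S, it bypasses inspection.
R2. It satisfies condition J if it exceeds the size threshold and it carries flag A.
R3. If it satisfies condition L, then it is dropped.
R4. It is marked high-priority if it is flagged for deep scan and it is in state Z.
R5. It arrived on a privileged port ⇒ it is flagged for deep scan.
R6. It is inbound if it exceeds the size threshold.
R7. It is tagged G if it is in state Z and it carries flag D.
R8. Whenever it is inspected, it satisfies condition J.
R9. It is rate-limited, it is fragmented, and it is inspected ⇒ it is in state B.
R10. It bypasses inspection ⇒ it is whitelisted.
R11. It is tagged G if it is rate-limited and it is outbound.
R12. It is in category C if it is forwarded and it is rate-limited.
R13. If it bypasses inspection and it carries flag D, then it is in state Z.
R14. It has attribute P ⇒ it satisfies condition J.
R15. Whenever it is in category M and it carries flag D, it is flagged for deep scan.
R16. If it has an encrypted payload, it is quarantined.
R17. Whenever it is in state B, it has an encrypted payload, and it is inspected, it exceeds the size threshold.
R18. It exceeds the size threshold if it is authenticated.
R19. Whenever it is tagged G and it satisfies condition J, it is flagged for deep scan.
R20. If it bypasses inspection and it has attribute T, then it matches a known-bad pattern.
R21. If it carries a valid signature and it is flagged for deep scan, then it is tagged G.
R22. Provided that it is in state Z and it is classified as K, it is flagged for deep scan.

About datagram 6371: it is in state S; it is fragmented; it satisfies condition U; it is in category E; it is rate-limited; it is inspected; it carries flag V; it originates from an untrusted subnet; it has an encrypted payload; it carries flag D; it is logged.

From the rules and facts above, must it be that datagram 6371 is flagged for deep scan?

By R8 (it is inspected): it satisfies condition J.
By R9 (it is rate-limited, it is fragmented, it is inspected): it is in state B.
By R17 (it is in state B, it has an encrypted payload, it is inspected): it exceeds the size threshold.
By R6 (it exceeds the size threshold): it is inbound.
By R1 (it is inbound, it is in state S): it bypasses inspection.
By R13 (it bypasses inspection, it carries flag D): it is in state Z.
By R7 (it is in state Z, it carries flag D): it is tagged G.
By R19 (it is tagged G, it satisfies condition J): it is flagged for deep scan.

Yes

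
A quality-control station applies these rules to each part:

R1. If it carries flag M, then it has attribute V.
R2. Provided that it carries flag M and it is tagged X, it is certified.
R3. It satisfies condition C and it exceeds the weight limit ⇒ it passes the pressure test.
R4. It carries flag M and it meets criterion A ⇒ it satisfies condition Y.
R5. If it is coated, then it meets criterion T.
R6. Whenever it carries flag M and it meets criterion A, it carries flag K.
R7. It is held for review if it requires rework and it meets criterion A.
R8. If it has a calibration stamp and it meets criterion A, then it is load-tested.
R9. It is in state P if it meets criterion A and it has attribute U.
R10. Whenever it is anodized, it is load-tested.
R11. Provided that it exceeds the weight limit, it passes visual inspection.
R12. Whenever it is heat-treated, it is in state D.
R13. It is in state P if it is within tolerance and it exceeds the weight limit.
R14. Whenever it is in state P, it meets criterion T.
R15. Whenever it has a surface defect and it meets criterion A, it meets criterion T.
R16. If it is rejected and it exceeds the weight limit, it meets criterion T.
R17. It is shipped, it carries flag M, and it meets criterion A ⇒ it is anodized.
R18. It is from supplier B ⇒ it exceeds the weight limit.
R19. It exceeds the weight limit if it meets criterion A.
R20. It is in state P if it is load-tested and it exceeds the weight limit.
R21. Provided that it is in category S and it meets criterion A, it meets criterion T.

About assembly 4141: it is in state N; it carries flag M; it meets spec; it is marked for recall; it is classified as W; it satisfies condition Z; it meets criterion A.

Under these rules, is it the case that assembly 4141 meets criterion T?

Forward chaining from the given facts derives: has attribute V, satisfies condition Y, carries flag K, exceeds the weight limit, passes visual inspection.
Rules concluding "it meets criterion T": R5 needs "it is coated"; R14 needs "it is in state P"; R15 needs "it has a surface defect"; R16 needs "it is rejected"; R21 needs "it is in category S" — none of these are established.

No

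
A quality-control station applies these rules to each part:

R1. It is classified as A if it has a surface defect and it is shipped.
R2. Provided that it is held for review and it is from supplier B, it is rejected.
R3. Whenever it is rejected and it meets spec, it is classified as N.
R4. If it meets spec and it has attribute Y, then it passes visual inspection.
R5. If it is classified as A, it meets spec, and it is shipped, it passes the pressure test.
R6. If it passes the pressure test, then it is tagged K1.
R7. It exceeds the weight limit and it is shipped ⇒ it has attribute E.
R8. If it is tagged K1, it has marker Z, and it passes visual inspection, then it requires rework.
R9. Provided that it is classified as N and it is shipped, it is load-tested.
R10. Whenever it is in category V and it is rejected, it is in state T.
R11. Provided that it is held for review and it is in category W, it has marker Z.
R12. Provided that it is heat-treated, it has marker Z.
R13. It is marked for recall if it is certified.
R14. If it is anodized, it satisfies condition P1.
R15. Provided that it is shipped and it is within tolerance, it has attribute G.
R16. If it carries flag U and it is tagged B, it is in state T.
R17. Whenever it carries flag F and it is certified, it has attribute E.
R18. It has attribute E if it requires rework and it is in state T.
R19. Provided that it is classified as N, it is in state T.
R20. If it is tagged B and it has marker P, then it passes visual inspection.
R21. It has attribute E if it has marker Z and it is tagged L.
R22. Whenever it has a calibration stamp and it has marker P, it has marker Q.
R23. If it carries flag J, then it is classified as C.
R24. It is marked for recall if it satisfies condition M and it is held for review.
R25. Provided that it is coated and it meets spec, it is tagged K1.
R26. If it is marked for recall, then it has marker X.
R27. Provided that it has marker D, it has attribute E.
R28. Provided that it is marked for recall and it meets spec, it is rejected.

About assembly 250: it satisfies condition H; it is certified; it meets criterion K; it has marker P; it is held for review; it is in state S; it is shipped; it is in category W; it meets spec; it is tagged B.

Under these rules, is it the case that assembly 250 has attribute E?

Forward chaining from the given facts derives: has marker Z, is marked for recall, passes visual inspection, has marker X, is rejected, is classified as N, is load-tested, is in state T.
Rules concluding "it has attribute E": R7 needs "it exceeds the weight limit"; R17 needs "it carries flag F"; R18 needs "it requires rework"; R21 needs "it is tagged L"; R27 needs "it has marker D" — none of these are established.

No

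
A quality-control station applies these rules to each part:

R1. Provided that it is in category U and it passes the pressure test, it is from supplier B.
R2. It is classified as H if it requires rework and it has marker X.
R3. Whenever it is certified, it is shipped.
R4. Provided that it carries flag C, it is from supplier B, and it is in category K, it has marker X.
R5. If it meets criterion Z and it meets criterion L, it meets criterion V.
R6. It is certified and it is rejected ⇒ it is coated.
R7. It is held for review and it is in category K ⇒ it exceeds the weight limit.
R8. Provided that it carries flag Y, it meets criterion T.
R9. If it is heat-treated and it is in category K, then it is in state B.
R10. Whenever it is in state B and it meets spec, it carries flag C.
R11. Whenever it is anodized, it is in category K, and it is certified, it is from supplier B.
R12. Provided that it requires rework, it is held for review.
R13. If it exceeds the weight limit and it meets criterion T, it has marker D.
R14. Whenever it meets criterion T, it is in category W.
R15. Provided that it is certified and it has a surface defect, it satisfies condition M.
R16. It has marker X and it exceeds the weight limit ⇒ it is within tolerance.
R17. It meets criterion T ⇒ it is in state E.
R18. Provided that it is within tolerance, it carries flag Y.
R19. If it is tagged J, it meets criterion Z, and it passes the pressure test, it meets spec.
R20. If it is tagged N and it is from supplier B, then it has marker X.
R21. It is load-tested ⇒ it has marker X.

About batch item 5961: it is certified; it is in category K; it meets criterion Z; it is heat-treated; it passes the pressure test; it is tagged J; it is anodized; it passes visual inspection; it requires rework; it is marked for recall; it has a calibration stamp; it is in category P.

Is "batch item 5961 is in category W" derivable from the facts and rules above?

Yes

By R9 (it is heat-treated, it is in category K): it is in state B.
By R11 (it is anodized, it is in category K, it is certified): it is from supplier B.
By R12 (it requires rework): it is held for review.
By R19 (it is tagged J, it meets criterion Z, it passes the pressure test): it meets spec.
By R7 (it is held for review, it is in category K): it exceeds the weight limit.
By R10 (it is in state B, it meets spec): it carries flag C.
By R4 (it carries flag C, it is from supplier B, it is in category K): it has marker X.
By R16 (it has marker X, it exceeds the weight limit): it is within tolerance.
By R18 (it is within tolerance): it carries flag Y.
By R8 (it carries flag Y): it meets criterion T.
By R14 (it meets criterion T): it is in category W.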